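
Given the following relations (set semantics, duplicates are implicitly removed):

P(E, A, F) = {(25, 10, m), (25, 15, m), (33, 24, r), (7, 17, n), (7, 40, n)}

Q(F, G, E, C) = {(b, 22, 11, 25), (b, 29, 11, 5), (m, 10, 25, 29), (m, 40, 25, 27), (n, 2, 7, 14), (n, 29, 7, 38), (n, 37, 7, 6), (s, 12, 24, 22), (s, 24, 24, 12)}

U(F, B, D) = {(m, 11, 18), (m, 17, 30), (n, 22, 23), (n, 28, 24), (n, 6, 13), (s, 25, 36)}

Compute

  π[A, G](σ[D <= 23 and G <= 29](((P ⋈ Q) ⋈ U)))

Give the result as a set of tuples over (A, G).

P ⋈ Q (natural join on E, F): {(25, 10, m, 10, 29), (25, 10, m, 40, 27), (25, 15, m, 10, 29), (25, 15, m, 40, 27), (7, 17, n, 2, 14), (7, 17, n, 29, 38), (7, 17, n, 37, 6), (7, 40, n, 2, 14), (7, 40, n, 29, 38), (7, 40, n, 37, 6)}
(P ⋈ Q) ⋈ U (natural join on F): {(25, 10, m, 10, 29, 11, 18), (25, 10, m, 10, 29, 17, 30), (25, 10, m, 40, 27, 11, 18), (25, 10, m, 40, 27, 17, 30), (25, 15, m, 10, 29, 11, 18), (25, 15, m, 10, 29, 17, 30), (25, 15, m, 40, 27, 11, 18), (25, 15, m, 40, 27, 17, 30), (7, 17, n, 2, 14, 22, 23), (7, 17, n, 2, 14, 28, 24), (7, 17, n, 2, 14, 6, 13), (7, 17, n, 29, 38, 22, 23), (7, 17, n, 29, 38, 28, 24), (7, 17, n, 29, 38, 6, 13), (7, 17, n, 37, 6, 22, 23), (7, 17, n, 37, 6, 28, 24), (7, 17, n, 37, 6, 6, 13), (7, 40, n, 2, 14, 22, 23), (7, 40, n, 2, 14, 28, 24), (7, 40, n, 2, 14, 6, 13), (7, 40, n, 29, 38, 22, 23), (7, 40, n, 29, 38, 28, 24), (7, 40, n, 29, 38, 6, 13), (7, 40, n, 37, 6, 22, 23), (7, 40, n, 37, 6, 28, 24), (7, 40, n, 37, 6, 6, 13)}
Filtering on D <= 23 and G <= 29 leaves {(25, 10, m, 10, 29, 11, 18), (25, 15, m, 10, 29, 11, 18), (7, 17, n, 2, 14, 22, 23), (7, 17, n, 2, 14, 6, 13), (7, 17, n, 29, 38, 22, 23), (7, 17, n, 29, 38, 6, 13), (7, 40, n, 2, 14, 22, 23), (7, 40, n, 2, 14, 6, 13), (7, 40, n, 29, 38, 22, 23), (7, 40, n, 29, 38, 6, 13)}.
Projecting to A, G (4 duplicate(s) eliminated): {(10, 10), (15, 10), (17, 2), (17, 29), (40, 2), (40, 29)}

{(10, 10), (15, 10), (17, 2), (17, 29), (40, 2), (40, 29)}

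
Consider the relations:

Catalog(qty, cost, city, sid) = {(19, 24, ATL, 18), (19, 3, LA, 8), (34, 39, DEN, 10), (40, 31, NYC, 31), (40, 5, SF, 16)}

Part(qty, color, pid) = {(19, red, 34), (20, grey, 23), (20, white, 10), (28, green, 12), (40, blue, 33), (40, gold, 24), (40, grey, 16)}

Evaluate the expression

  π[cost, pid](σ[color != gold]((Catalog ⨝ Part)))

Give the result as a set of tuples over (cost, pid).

Catalog ⋈ Part (natural join on qty): {(19, 24, ATL, 18, red, 34), (19, 3, LA, 8, red, 34), (40, 31, NYC, 31, blue, 33), (40, 31, NYC, 31, gold, 24), (40, 31, NYC, 31, grey, 16), (40, 5, SF, 16, blue, 33), (40, 5, SF, 16, gold, 24), (40, 5, SF, 16, grey, 16)}
σ[color != gold]: keep tuples satisfying color != gold → {(19, 24, ATL, 18, red, 34), (19, 3, LA, 8, red, 34), (40, 31, NYC, 31, blue, 33), (40, 31, NYC, 31, grey, 16), (40, 5, SF, 16, blue, 33), (40, 5, SF, 16, grey, 16)}
Keep only column(s) cost, pid: {(24, 34), (3, 34), (31, 16), (31, 33), (5, 16), (5, 33)}

{(24, 34), (3, 34), (31, 16), (31, 33), (5, 16), (5, 33)}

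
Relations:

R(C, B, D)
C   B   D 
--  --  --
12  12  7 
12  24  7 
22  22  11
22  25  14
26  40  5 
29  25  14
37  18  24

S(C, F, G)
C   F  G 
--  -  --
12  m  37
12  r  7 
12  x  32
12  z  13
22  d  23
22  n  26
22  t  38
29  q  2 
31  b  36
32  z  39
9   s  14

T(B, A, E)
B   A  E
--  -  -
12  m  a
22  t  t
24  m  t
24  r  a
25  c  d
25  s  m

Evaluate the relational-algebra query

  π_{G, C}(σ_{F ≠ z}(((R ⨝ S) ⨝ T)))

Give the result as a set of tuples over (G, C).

{(2, 29), (23, 22), (26, 22), (32, 12), (37, 12), (38, 22), (7, 12)}

Natural join on C: {(12, 12, 7, m, 37), (12, 12, 7, r, 7), (12, 12, 7, x, 32), (12, 12, 7, z, 13), (12, 24, 7, m, 37), (12, 24, 7, r, 7), (12, 24, 7, x, 32), (12, 24, 7, z, 13), (22, 22, 11, d, 23), (22, 22, 11, n, 26), (22, 22, 11, t, 38), (22, 25, 14, d, 23), (22, 25, 14, n, 26), (22, 25, 14, t, 38), (29, 25, 14, q, 2)}
Natural join on B: {(12, 12, 7, m, 37, m, a), (12, 12, 7, r, 7, m, a), (12, 12, 7, x, 32, m, a), (12, 12, 7, z, 13, m, a), (12, 24, 7, m, 37, m, t), (12, 24, 7, m, 37, r, a), (12, 24, 7, r, 7, m, t), (12, 24, 7, r, 7, r, a), (12, 24, 7, x, 32, m, t), (12, 24, 7, x, 32, r, a), (12, 24, 7, z, 13, m, t), (12, 24, 7, z, 13, r, a), (22, 22, 11, d, 23, t, t), (22, 22, 11, n, 26, t, t), (22, 22, 11, t, 38, t, t), (22, 25, 14, d, 23, c, d), (22, 25, 14, d, 23, s, m), (22, 25, 14, n, 26, c, d), (22, 25, 14, n, 26, s, m), (22, 25, 14, t, 38, c, d), (22, 25, 14, t, 38, s, m), (29, 25, 14, q, 2, c, d), (29, 25, 14, q, 2, s, m)}
σ[F ≠ z]: keep tuples satisfying F ≠ z → {(12, 12, 7, m, 37, m, a), (12, 12, 7, r, 7, m, a), (12, 12, 7, x, 32, m, a), (12, 24, 7, m, 37, m, t), (12, 24, 7, m, 37, r, a), (12, 24, 7, r, 7, m, t), (12, 24, 7, r, 7, r, a), (12, 24, 7, x, 32, m, t), (12, 24, 7, x, 32, r, a), (22, 22, 11, d, 23, t, t), (22, 22, 11, n, 26, t, t), (22, 22, 11, t, 38, t, t), (22, 25, 14, d, 23, c, d), (22, 25, 14, d, 23, s, m), (22, 25, 14, n, 26, c, d), (22, 25, 14, n, 26, s, m), (22, 25, 14, t, 38, c, d), (22, 25, 14, t, 38, s, m), (29, 25, 14, q, 2, c, d), (29, 25, 14, q, 2, s, m)}
Projecting to G, C (13 duplicate(s) eliminated): {(2, 29), (23, 22), (26, 22), (32, 12), (37, 12), (38, 22), (7, 12)}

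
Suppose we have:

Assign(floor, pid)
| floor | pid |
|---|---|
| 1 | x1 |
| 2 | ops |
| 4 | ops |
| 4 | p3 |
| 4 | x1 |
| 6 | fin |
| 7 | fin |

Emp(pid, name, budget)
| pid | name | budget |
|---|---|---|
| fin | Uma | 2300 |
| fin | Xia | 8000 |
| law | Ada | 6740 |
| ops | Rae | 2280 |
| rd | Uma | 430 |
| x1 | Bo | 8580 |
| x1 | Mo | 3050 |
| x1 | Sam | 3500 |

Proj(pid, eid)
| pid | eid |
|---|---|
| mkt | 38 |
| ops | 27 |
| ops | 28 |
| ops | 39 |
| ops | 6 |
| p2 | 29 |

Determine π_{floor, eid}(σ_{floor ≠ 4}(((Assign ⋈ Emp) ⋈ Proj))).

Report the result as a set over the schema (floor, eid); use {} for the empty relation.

{(2, 27), (2, 28), (2, 39), (2, 6)}

Joining Assign and Emp on pid yields {(1, x1, Bo, 8580), (1, x1, Mo, 3050), (1, x1, Sam, 3500), (2, ops, Rae, 2280), (4, ops, Rae, 2280), (4, x1, Bo, 8580), (4, x1, Mo, 3050), (4, x1, Sam, 3500), (6, fin, Uma, 2300), (6, fin, Xia, 8000), (7, fin, Uma, 2300), (7, fin, Xia, 8000)}.
Joining (Assign ⋈ Emp) and Proj on pid yields {(2, ops, Rae, 2280, 27), (2, ops, Rae, 2280, 28), (2, ops, Rae, 2280, 39), (2, ops, Rae, 2280, 6), (4, ops, Rae, 2280, 27), (4, ops, Rae, 2280, 28), (4, ops, Rae, 2280, 39), (4, ops, Rae, 2280, 6)}.
Apply σ_{floor ≠ 4}; surviving tuples: {(2, ops, Rae, 2280, 27), (2, ops, Rae, 2280, 28), (2, ops, Rae, 2280, 39), (2, ops, Rae, 2280, 6)}
π[floor, eid]: project onto (floor, eid) → {(2, 27), (2, 28), (2, 39), (2, 6)}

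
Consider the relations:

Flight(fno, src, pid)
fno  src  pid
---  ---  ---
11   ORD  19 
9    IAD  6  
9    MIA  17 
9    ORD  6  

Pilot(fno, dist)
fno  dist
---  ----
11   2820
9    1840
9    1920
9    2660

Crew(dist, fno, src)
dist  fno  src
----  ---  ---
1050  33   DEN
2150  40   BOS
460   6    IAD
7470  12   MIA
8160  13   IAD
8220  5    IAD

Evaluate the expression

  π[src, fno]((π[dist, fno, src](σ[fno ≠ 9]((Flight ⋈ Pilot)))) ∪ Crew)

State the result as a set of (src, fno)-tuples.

Natural join on fno: {(11, ORD, 19, 2820), (9, IAD, 6, 1840), (9, IAD, 6, 1920), (9, IAD, 6, 2660), (9, MIA, 17, 1840), (9, MIA, 17, 1920), (9, MIA, 17, 2660), (9, ORD, 6, 1840), (9, ORD, 6, 1920), (9, ORD, 6, 2660)}
Selection fno ≠ 9: {(11, ORD, 19, 2820)}
Keep only column(s) dist, fno, src: {(2820, 11, ORD)}
Union: {(2820, 11, ORD)} with {(1050, 33, DEN), (2150, 40, BOS), (460, 6, IAD), (7470, 12, MIA), (8160, 13, IAD), (8220, 5, IAD)} → {(1050, 33, DEN), (2150, 40, BOS), (2820, 11, ORD), (460, 6, IAD), (7470, 12, MIA), (8160, 13, IAD), (8220, 5, IAD)}
Keep only column(s) src, fno: {(BOS, 40), (DEN, 33), (IAD, 13), (IAD, 5), (IAD, 6), (MIA, 12), (ORD, 11)}

{(BOS, 40), (DEN, 33), (IAD, 13), (IAD, 5), (IAD, 6), (MIA, 12), (ORD, 11)}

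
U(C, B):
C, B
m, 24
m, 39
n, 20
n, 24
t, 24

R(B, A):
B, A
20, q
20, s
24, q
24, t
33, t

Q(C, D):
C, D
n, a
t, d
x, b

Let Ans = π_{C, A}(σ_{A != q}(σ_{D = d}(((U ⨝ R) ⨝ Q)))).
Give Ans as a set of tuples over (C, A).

{(t, t)}

Joining U and R on B yields {(m, 24, q), (m, 24, t), (n, 20, q), (n, 20, s), (n, 24, q), (n, 24, t), (t, 24, q), (t, 24, t)}.
Joining (U ⨝ R) and Q on C yields {(n, 20, q, a), (n, 20, s, a), (n, 24, q, a), (n, 24, t, a), (t, 24, q, d), (t, 24, t, d)}.
Selection D = d: {(t, 24, q, d), (t, 24, t, d)}
Selection A != q: {(t, 24, t, d)}
Projecting to C, A: {(t, t)}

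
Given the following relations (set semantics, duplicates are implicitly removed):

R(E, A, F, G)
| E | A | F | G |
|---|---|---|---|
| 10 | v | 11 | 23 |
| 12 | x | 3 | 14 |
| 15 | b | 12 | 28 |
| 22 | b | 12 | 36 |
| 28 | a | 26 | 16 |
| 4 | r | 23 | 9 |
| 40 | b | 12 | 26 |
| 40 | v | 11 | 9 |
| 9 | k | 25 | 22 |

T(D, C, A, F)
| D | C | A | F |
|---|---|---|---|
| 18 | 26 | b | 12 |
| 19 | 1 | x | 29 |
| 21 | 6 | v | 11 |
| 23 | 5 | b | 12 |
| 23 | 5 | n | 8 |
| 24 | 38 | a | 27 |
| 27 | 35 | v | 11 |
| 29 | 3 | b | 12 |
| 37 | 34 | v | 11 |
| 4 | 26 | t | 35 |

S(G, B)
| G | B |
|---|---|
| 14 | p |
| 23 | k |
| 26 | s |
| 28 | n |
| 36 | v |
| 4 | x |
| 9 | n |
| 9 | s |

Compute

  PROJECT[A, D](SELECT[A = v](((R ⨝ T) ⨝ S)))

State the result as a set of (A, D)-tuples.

{(v, 21), (v, 27), (v, 37)}

Joining R and T on A, F yields {(10, v, 11, 23, 21, 6), (10, v, 11, 23, 27, 35), (10, v, 11, 23, 37, 34), (15, b, 12, 28, 18, 26), (15, b, 12, 28, 23, 5), (15, b, 12, 28, 29, 3), (22, b, 12, 36, 18, 26), (22, b, 12, 36, 23, 5), (22, b, 12, 36, 29, 3), (40, b, 12, 26, 18, 26), (40, b, 12, 26, 23, 5), (40, b, 12, 26, 29, 3), (40, v, 11, 9, 21, 6), (40, v, 11, 9, 27, 35), (40, v, 11, 9, 37, 34)}.
Joining (R ⨝ T) and S on G yields {(10, v, 11, 23, 21, 6, k), (10, v, 11, 23, 27, 35, k), (10, v, 11, 23, 37, 34, k), (15, b, 12, 28, 18, 26, n), (15, b, 12, 28, 23, 5, n), (15, b, 12, 28, 29, 3, n), (22, b, 12, 36, 18, 26, v), (22, b, 12, 36, 23, 5, v), (22, b, 12, 36, 29, 3, v), (40, b, 12, 26, 18, 26, s), (40, b, 12, 26, 23, 5, s), (40, b, 12, 26, 29, 3, s), (40, v, 11, 9, 21, 6, n), (40, v, 11, 9, 21, 6, s), (40, v, 11, 9, 27, 35, n), (40, v, 11, 9, 27, 35, s), (40, v, 11, 9, 37, 34, n), (40, v, 11, 9, 37, 34, s)}.
Filtering on A = v leaves {(10, v, 11, 23, 21, 6, k), (10, v, 11, 23, 27, 35, k), (10, v, 11, 23, 37, 34, k), (40, v, 11, 9, 21, 6, n), (40, v, 11, 9, 21, 6, s), (40, v, 11, 9, 27, 35, n), (40, v, 11, 9, 27, 35, s), (40, v, 11, 9, 37, 34, n), (40, v, 11, 9, 37, 34, s)}.
π[A, D]: project onto (A, D) (6 duplicate(s) eliminated) → {(v, 21), (v, 27), (v, 37)}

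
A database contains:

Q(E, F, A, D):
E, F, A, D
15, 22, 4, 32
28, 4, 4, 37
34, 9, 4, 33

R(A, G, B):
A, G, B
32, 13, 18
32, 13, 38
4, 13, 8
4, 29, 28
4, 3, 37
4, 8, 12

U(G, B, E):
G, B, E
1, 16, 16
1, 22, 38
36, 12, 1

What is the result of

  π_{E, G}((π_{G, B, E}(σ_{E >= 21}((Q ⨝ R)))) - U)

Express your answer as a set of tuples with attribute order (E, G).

{(28, 13), (28, 29), (28, 3), (28, 8), (34, 13), (34, 29), (34, 3), (34, 8)}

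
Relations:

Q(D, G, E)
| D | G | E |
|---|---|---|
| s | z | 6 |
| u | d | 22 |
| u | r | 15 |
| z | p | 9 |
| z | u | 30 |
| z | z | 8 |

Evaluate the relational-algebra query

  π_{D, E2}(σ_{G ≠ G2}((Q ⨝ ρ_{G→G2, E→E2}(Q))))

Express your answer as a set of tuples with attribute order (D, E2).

{(u, 15), (u, 22), (z, 30), (z, 8), (z, 9)}

ρ[G→G2, E→E2]: schema becomes (D, G2, E2); tuples unchanged.
Joining Q and ρ_{G→G2, E→E2}(Q) on D yields {(s, z, 6, z, 6), (u, d, 22, d, 22), (u, d, 22, r, 15), (u, r, 15, d, 22), (u, r, 15, r, 15), (z, p, 9, p, 9), (z, p, 9, u, 30), (z, p, 9, z, 8), (z, u, 30, p, 9), (z, u, 30, u, 30), (z, u, 30, z, 8), (z, z, 8, p, 9), (z, z, 8, u, 30), (z, z, 8, z, 8)}.
σ[G ≠ G2]: keep tuples satisfying G ≠ G2 → {(u, d, 22, r, 15), (u, r, 15, d, 22), (z, p, 9, u, 30), (z, p, 9, z, 8), (z, u, 30, p, 9), (z, u, 30, z, 8), (z, z, 8, p, 9), (z, z, 8, u, 30)}
π_{D, E2} gives {(u, 15), (u, 22), (z, 30), (z, 8), (z, 9)} (3 duplicate(s) eliminated).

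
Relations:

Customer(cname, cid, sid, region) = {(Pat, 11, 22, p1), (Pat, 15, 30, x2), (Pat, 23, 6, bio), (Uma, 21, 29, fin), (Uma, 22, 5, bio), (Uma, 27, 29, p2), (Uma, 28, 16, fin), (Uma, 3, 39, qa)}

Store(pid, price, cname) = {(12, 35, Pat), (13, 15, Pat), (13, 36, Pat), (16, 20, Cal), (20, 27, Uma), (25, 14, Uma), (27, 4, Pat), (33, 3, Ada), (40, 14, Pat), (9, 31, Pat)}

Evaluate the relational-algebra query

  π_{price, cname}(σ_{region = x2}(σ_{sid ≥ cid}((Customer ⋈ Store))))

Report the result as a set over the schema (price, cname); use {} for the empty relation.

{(14, Pat), (15, Pat), (31, Pat), (35, Pat), (36, Pat), (4, Pat)}

Joining Customer and Store on cname yields {(Pat, 11, 22, p1, 12, 35), (Pat, 11, 22, p1, 13, 15), (Pat, 11, 22, p1, 13, 36), (Pat, 11, 22, p1, 27, 4), (Pat, 11, 22, p1, 40, 14), (Pat, 11, 22, p1, 9, 31), (Pat, 15, 30, x2, 12, 35), (Pat, 15, 30, x2, 13, 15), (Pat, 15, 30, x2, 13, 36), (Pat, 15, 30, x2, 27, 4), (Pat, 15, 30, x2, 40, 14), (Pat, 15, 30, x2, 9, 31), (Pat, 23, 6, bio, 12, 35), (Pat, 23, 6, bio, 13, 15), (Pat, 23, 6, bio, 13, 36), (Pat, 23, 6, bio, 27, 4), (Pat, 23, 6, bio, 40, 14), (Pat, 23, 6, bio, 9, 31), (Uma, 21, 29, fin, 20, 27), (Uma, 21, 29, fin, 25, 14), (Uma, 22, 5, bio, 20, 27), (Uma, 22, 5, bio, 25, 14), (Uma, 27, 29, p2, 20, 27), (Uma, 27, 29, p2, 25, 14), (Uma, 28, 16, fin, 20, 27), (Uma, 28, 16, fin, 25, 14), (Uma, 3, 39, qa, 20, 27), (Uma, 3, 39, qa, 25, 14)}.
σ[sid ≥ cid]: keep tuples satisfying sid ≥ cid → {(Pat, 11, 22, p1, 12, 35), (Pat, 11, 22, p1, 13, 15), (Pat, 11, 22, p1, 13, 36), (Pat, 11, 22, p1, 27, 4), (Pat, 11, 22, p1, 40, 14), (Pat, 11, 22, p1, 9, 31), (Pat, 15, 30, x2, 12, 35), (Pat, 15, 30, x2, 13, 15), (Pat, 15, 30, x2, 13, 36), (Pat, 15, 30, x2, 27, 4), (Pat, 15, 30, x2, 40, 14), (Pat, 15, 30, x2, 9, 31), (Uma, 21, 29, fin, 20, 27), (Uma, 21, 29, fin, 25, 14), (Uma, 27, 29, p2, 20, 27), (Uma, 27, 29, p2, 25, 14), (Uma, 3, 39, qa, 20, 27), (Uma, 3, 39, qa, 25, 14)}
σ[region = x2]: keep tuples satisfying region = x2 → {(Pat, 15, 30, x2, 12, 35), (Pat, 15, 30, x2, 13, 15), (Pat, 15, 30, x2, 13, 36), (Pat, 15, 30, x2, 27, 4), (Pat, 15, 30, x2, 40, 14), (Pat, 15, 30, x2, 9, 31)}
π_{price, cname} gives {(14, Pat), (15, Pat), (31, Pat), (35, Pat), (36, Pat), (4, Pat)}.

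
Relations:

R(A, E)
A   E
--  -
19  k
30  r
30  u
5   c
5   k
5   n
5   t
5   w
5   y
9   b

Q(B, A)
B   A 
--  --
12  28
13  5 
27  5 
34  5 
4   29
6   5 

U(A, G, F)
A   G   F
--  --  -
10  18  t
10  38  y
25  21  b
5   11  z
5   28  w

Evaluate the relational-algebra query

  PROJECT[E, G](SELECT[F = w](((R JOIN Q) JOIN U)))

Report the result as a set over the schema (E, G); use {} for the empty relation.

Joining R and Q on A yields {(5, c, 13), (5, c, 27), (5, c, 34), (5, c, 6), (5, k, 13), (5, k, 27), (5, k, 34), (5, k, 6), (5, n, 13), (5, n, 27), (5, n, 34), (5, n, 6), (5, t, 13), (5, t, 27), (5, t, 34), (5, t, 6), (5, w, 13), (5, w, 27), (5, w, 34), (5, w, 6), (5, y, 13), (5, y, 27), (5, y, 34), (5, y, 6)}.
Joining (R JOIN Q) and U on A yields {(5, c, 13, 11, z), (5, c, 13, 28, w), (5, c, 27, 11, z), (5, c, 27, 28, w), (5, c, 34, 11, z), (5, c, 34, 28, w), (5, c, 6, 11, z), (5, c, 6, 28, w), (5, k, 13, 11, z), (5, k, 13, 28, w), (5, k, 27, 11, z), (5, k, 27, 28, w), (5, k, 34, 11, z), (5, k, 34, 28, w), (5, k, 6, 11, z), (5, k, 6, 28, w), (5, n, 13, 11, z), (5, n, 13, 28, w), (5, n, 27, 11, z), (5, n, 27, 28, w), (5, n, 34, 11, z), (5, n, 34, 28, w), (5, n, 6, 11, z), (5, n, 6, 28, w), (5, t, 13, 11, z), (5, t, 13, 28, w), (5, t, 27, 11, z), (5, t, 27, 28, w), (5, t, 34, 11, z), (5, t, 34, 28, w), (5, t, 6, 11, z), (5, t, 6, 28, w), (5, w, 13, 11, z), (5, w, 13, 28, w), (5, w, 27, 11, z), (5, w, 27, 28, w), (5, w, 34, 11, z), (5, w, 34, 28, w), (5, w, 6, 11, z), (5, w, 6, 28, w), (5, y, 13, 11, z), (5, y, 13, 28, w), (5, y, 27, 11, z), (5, y, 27, 28, w), (5, y, 34, 11, z), (5, y, 34, 28, w), (5, y, 6, 11, z), (5, y, 6, 28, w)}.
Selection F = w: {(5, c, 13, 28, w), (5, c, 27, 28, w), (5, c, 34, 28, w), (5, c, 6, 28, w), (5, k, 13, 28, w), (5, k, 27, 28, w), (5, k, 34, 28, w), (5, k, 6, 28, w), (5, n, 13, 28, w), (5, n, 27, 28, w), (5, n, 34, 28, w), (5, n, 6, 28, w), (5, t, 13, 28, w), (5, t, 27, 28, w), (5, t, 34, 28, w), (5, t, 6, 28, w), (5, w, 13, 28, w), (5, w, 27, 28, w), (5, w, 34, 28, w), (5, w, 6, 28, w), (5, y, 13, 28, w), (5, y, 27, 28, w), (5, y, 34, 28, w), (5, y, 6, 28, w)}
Projecting to E, G (18 duplicate(s) eliminated): {(c, 28), (k, 28), (n, 28), (t, 28), (w, 28), (y, 28)}

{(c, 28), (k, 28), (n, 28), (t, 28), (w, 28), (y, 28)}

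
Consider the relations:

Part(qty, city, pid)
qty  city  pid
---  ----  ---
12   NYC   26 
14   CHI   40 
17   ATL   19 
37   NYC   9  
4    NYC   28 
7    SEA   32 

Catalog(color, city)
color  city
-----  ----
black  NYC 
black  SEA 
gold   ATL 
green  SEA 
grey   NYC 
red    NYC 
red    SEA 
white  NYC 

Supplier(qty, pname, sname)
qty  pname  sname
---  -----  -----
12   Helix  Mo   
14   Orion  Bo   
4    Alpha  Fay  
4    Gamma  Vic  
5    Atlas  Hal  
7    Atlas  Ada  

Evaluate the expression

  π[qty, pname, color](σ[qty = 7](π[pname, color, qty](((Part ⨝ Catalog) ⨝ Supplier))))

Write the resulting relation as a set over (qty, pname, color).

{(7, Atlas, black), (7, Atlas, green), (7, Atlas, red)}

Natural join on city: {(12, NYC, 26, black), (12, NYC, 26, grey), (12, NYC, 26, red), (12, NYC, 26, white), (17, ATL, 19, gold), (37, NYC, 9, black), (37, NYC, 9, grey), (37, NYC, 9, red), (37, NYC, 9, white), (4, NYC, 28, black), (4, NYC, 28, grey), (4, NYC, 28, red), (4, NYC, 28, white), (7, SEA, 32, black), (7, SEA, 32, green), (7, SEA, 32, red)}
Natural join on qty: {(12, NYC, 26, black, Helix, Mo), (12, NYC, 26, grey, Helix, Mo), (12, NYC, 26, red, Helix, Mo), (12, NYC, 26, white, Helix, Mo), (4, NYC, 28, black, Alpha, Fay), (4, NYC, 28, black, Gamma, Vic), (4, NYC, 28, grey, Alpha, Fay), (4, NYC, 28, grey, Gamma, Vic), (4, NYC, 28, red, Alpha, Fay), (4, NYC, 28, red, Gamma, Vic), (4, NYC, 28, white, Alpha, Fay), (4, NYC, 28, white, Gamma, Vic), (7, SEA, 32, black, Atlas, Ada), (7, SEA, 32, green, Atlas, Ada), (7, SEA, 32, red, Atlas, Ada)}
π[pname, color, qty]: project onto (pname, color, qty) → {(Alpha, black, 4), (Alpha, grey, 4), (Alpha, red, 4), (Alpha, white, 4), (Atlas, black, 7), (Atlas, green, 7), (Atlas, red, 7), (Gamma, black, 4), (Gamma, grey, 4), (Gamma, red, 4), (Gamma, white, 4), (Helix, black, 12), (Helix, grey, 12), (Helix, red, 12), (Helix, white, 12)}
Filtering on qty = 7 leaves {(Atlas, black, 7), (Atlas, green, 7), (Atlas, red, 7)}.
π[qty, pname, color]: project onto (qty, pname, color) → {(7, Atlas, black), (7, Atlas, green), (7, Atlas, red)}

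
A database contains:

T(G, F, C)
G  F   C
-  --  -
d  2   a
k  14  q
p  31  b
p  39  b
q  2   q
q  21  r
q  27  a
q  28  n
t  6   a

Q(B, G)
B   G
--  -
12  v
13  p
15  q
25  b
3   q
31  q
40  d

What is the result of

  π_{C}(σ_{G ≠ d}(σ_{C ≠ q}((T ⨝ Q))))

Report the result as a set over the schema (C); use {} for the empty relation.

T ⋈ Q (natural join on G): {(d, 2, a, 40), (p, 31, b, 13), (p, 39, b, 13), (q, 2, q, 15), (q, 2, q, 3), (q, 2, q, 31), (q, 21, r, 15), (q, 21, r, 3), (q, 21, r, 31), (q, 27, a, 15), (q, 27, a, 3), (q, 27, a, 31), (q, 28, n, 15), (q, 28, n, 3), (q, 28, n, 31)}
Selection C ≠ q: {(d, 2, a, 40), (p, 31, b, 13), (p, 39, b, 13), (q, 21, r, 15), (q, 21, r, 3), (q, 21, r, 31), (q, 27, a, 15), (q, 27, a, 3), (q, 27, a, 31), (q, 28, n, 15), (q, 28, n, 3), (q, 28, n, 31)}
Selection G ≠ d: {(p, 31, b, 13), (p, 39, b, 13), (q, 21, r, 15), (q, 21, r, 3), (q, 21, r, 31), (q, 27, a, 15), (q, 27, a, 3), (q, 27, a, 31), (q, 28, n, 15), (q, 28, n, 3), (q, 28, n, 31)}
π[C]: project onto (C) (7 duplicate(s) eliminated) → {a, b, n, r}

{a, b, n, r}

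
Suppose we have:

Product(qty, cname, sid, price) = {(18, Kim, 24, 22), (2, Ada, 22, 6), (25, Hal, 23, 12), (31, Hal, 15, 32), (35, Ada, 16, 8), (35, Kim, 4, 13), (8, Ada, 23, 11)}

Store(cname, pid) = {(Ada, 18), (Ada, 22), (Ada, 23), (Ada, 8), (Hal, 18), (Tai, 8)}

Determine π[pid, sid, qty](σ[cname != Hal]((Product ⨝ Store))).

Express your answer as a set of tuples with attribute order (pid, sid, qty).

Product ⋈ Store (natural join on cname): {(2, Ada, 22, 6, 18), (2, Ada, 22, 6, 22), (2, Ada, 22, 6, 23), (2, Ada, 22, 6, 8), (25, Hal, 23, 12, 18), (31, Hal, 15, 32, 18), (35, Ada, 16, 8, 18), (35, Ada, 16, 8, 22), (35, Ada, 16, 8, 23), (35, Ada, 16, 8, 8), (8, Ada, 23, 11, 18), (8, Ada, 23, 11, 22), (8, Ada, 23, 11, 23), (8, Ada, 23, 11, 8)}
Filtering on cname != Hal leaves {(2, Ada, 22, 6, 18), (2, Ada, 22, 6, 22), (2, Ada, 22, 6, 23), (2, Ada, 22, 6, 8), (35, Ada, 16, 8, 18), (35, Ada, 16, 8, 22), (35, Ada, 16, 8, 23), (35, Ada, 16, 8, 8), (8, Ada, 23, 11, 18), (8, Ada, 23, 11, 22), (8, Ada, 23, 11, 23), (8, Ada, 23, 11, 8)}.
π_{pid, sid, qty} gives {(18, 16, 35), (18, 22, 2), (18, 23, 8), (22, 16, 35), (22, 22, 2), (22, 23, 8), (23, 16, 35), (23, 22, 2), (23, 23, 8), (8, 16, 35), (8, 22, 2), (8, 23, 8)}.

{(18, 16, 35), (18, 22, 2), (18, 23, 8), (22, 16, 35), (22, 22, 2), (22, 23, 8), (23, 16, 35), (23, 22, 2), (23, 23, 8), (8, 16, 35), (8, 22, 2), (8, 23, 8)}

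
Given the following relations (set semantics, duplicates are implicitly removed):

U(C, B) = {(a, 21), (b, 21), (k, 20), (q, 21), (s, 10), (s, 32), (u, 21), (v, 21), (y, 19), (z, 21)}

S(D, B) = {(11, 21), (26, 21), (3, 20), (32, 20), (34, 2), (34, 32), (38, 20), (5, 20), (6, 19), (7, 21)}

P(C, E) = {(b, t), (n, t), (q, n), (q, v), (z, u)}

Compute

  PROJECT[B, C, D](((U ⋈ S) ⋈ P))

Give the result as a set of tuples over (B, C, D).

U ⋈ S (natural join on B): {(a, 21, 11), (a, 21, 26), (a, 21, 7), (b, 21, 11), (b, 21, 26), (b, 21, 7), (k, 20, 3), (k, 20, 32), (k, 20, 38), (k, 20, 5), (q, 21, 11), (q, 21, 26), (q, 21, 7), (s, 32, 34), (u, 21, 11), (u, 21, 26), (u, 21, 7), (v, 21, 11), (v, 21, 26), (v, 21, 7), (y, 19, 6), (z, 21, 11), (z, 21, 26), (z, 21, 7)}
(U ⋈ S) ⋈ P (natural join on C): {(b, 21, 11, t), (b, 21, 26, t), (b, 21, 7, t), (q, 21, 11, n), (q, 21, 11, v), (q, 21, 26, n), (q, 21, 26, v), (q, 21, 7, n), (q, 21, 7, v), (z, 21, 11, u), (z, 21, 26, u), (z, 21, 7, u)}
Projecting to B, C, D (3 duplicate(s) eliminated): {(21, b, 11), (21, b, 26), (21, b, 7), (21, q, 11), (21, q, 26), (21, q, 7), (21, z, 11), (21, z, 26), (21, z, 7)}

{(21, b, 11), (21, b, 26), (21, b, 7), (21, q, 11), (21, q, 26), (21, q, 7), (21, z, 11), (21, z, 26), (21, z, 7)}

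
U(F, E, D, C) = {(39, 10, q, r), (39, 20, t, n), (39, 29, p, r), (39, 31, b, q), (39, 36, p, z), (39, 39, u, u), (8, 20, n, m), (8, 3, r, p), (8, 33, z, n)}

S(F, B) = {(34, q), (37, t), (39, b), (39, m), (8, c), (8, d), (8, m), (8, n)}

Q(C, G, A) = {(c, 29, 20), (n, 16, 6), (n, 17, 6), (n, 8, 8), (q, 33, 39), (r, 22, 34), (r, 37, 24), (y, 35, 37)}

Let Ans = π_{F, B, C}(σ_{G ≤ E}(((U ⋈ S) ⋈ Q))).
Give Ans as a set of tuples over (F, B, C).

{(39, b, n), (39, b, r), (39, m, n), (39, m, r), (8, c, n), (8, d, n), (8, m, n), (8, n, n)}

Natural join on F: {(39, 10, q, r, b), (39, 10, q, r, m), (39, 20, t, n, b), (39, 20, t, n, m), (39, 29, p, r, b), (39, 29, p, r, m), (39, 31, b, q, b), (39, 31, b, q, m), (39, 36, p, z, b), (39, 36, p, z, m), (39, 39, u, u, b), (39, 39, u, u, m), (8, 20, n, m, c), (8, 20, n, m, d), (8, 20, n, m, m), (8, 20, n, m, n), (8, 3, r, p, c), (8, 3, r, p, d), (8, 3, r, p, m), (8, 3, r, p, n), (8, 33, z, n, c), (8, 33, z, n, d), (8, 33, z, n, m), (8, 33, z, n, n)}
Natural join on C: {(39, 10, q, r, b, 22, 34), (39, 10, q, r, b, 37, 24), (39, 10, q, r, m, 22, 34), (39, 10, q, r, m, 37, 24), (39, 20, t, n, b, 16, 6), (39, 20, t, n, b, 17, 6), (39, 20, t, n, b, 8, 8), (39, 20, t, n, m, 16, 6), (39, 20, t, n, m, 17, 6), (39, 20, t, n, m, 8, 8), (39, 29, p, r, b, 22, 34), (39, 29, p, r, b, 37, 24), (39, 29, p, r, m, 22, 34), (39, 29, p, r, m, 37, 24), (39, 31, b, q, b, 33, 39), (39, 31, b, q, m, 33, 39), (8, 33, z, n, c, 16, 6), (8, 33, z, n, c, 17, 6), (8, 33, z, n, c, 8, 8), (8, 33, z, n, d, 16, 6), (8, 33, z, n, d, 17, 6), (8, 33, z, n, d, 8, 8), (8, 33, z, n, m, 16, 6), (8, 33, z, n, m, 17, 6), (8, 33, z, n, m, 8, 8), (8, 33, z, n, n, 16, 6), (8, 33, z, n, n, 17, 6), (8, 33, z, n, n, 8, 8)}
Apply σ_{G ≤ E}; surviving tuples: {(39, 20, t, n, b, 16, 6), (39, 20, t, n, b, 17, 6), (39, 20, t, n, b, 8, 8), (39, 20, t, n, m, 16, 6), (39, 20, t, n, m, 17, 6), (39, 20, t, n, m, 8, 8), (39, 29, p, r, b, 22, 34), (39, 29, p, r, m, 22, 34), (8, 33, z, n, c, 16, 6), (8, 33, z, n, c, 17, 6), (8, 33, z, n, c, 8, 8), (8, 33, z, n, d, 16, 6), (8, 33, z, n, d, 17, 6), (8, 33, z, n, d, 8, 8), (8, 33, z, n, m, 16, 6), (8, 33, z, n, m, 17, 6), (8, 33, z, n, m, 8, 8), (8, 33, z, n, n, 16, 6), (8, 33, z, n, n, 17, 6), (8, 33, z, n, n, 8, 8)}
π[F, B, C]: project onto (F, B, C) (12 duplicate(s) eliminated) → {(39, b, n), (39, b, r), (39, m, n), (39, m, r), (8, c, n), (8, d, n), (8, m, n), (8, n, n)}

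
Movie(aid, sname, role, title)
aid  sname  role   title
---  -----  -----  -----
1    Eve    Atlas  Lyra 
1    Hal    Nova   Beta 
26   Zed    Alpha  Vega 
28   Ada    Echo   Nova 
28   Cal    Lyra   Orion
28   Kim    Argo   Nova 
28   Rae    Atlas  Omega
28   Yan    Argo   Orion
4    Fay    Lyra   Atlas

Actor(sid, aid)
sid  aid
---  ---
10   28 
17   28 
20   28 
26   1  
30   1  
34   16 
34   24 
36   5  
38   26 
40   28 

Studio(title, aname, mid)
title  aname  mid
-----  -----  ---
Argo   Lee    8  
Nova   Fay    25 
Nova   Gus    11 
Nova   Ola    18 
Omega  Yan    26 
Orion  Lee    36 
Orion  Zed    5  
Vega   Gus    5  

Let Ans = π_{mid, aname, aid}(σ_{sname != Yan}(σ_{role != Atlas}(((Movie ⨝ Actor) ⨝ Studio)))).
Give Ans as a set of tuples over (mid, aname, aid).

{(11, Gus, 28), (18, Ola, 28), (25, Fay, 28), (36, Lee, 28), (5, Gus, 26), (5, Zed, 28)}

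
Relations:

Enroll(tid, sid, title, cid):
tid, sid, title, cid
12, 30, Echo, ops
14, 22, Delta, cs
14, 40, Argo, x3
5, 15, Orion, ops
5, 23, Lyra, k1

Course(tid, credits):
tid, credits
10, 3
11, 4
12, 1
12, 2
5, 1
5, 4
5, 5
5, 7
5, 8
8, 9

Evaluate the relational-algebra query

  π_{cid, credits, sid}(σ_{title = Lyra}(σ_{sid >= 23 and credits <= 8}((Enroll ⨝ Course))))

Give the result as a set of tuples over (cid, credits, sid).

{(k1, 1, 23), (k1, 4, 23), (k1, 5, 23), (k1, 7, 23), (k1, 8, 23)}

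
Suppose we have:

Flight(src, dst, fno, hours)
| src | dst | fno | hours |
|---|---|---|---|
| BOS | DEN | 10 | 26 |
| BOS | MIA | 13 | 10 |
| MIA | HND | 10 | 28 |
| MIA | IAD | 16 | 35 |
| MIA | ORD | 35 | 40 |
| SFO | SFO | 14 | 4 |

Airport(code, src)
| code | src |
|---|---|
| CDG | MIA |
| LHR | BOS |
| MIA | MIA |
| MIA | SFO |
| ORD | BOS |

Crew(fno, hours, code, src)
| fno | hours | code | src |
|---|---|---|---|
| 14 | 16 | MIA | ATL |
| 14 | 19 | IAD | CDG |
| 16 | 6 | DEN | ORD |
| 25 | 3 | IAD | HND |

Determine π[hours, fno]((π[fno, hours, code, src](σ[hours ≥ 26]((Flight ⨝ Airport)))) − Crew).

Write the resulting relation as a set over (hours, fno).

{(26, 10), (28, 10), (35, 16), (40, 35)}

Joining Flight and Airport on src yields {(BOS, DEN, 10, 26, LHR), (BOS, DEN, 10, 26, ORD), (BOS, MIA, 13, 10, LHR), (BOS, MIA, 13, 10, ORD), (MIA, HND, 10, 28, CDG), (MIA, HND, 10, 28, MIA), (MIA, IAD, 16, 35, CDG), (MIA, IAD, 16, 35, MIA), (MIA, ORD, 35, 40, CDG), (MIA, ORD, 35, 40, MIA), (SFO, SFO, 14, 4, MIA)}.
Selection hours ≥ 26: {(BOS, DEN, 10, 26, LHR), (BOS, DEN, 10, 26, ORD), (MIA, HND, 10, 28, CDG), (MIA, HND, 10, 28, MIA), (MIA, IAD, 16, 35, CDG), (MIA, IAD, 16, 35, MIA), (MIA, ORD, 35, 40, CDG), (MIA, ORD, 35, 40, MIA)}
Projecting to fno, hours, code, src: {(10, 26, LHR, BOS), (10, 26, ORD, BOS), (10, 28, CDG, MIA), (10, 28, MIA, MIA), (16, 35, CDG, MIA), (16, 35, MIA, MIA), (35, 40, CDG, MIA), (35, 40, MIA, MIA)}
Set difference of the two operands is {(10, 26, LHR, BOS), (10, 26, ORD, BOS), (10, 28, CDG, MIA), (10, 28, MIA, MIA), (16, 35, CDG, MIA), (16, 35, MIA, MIA), (35, 40, CDG, MIA), (35, 40, MIA, MIA)}.
Projecting to hours, fno (4 duplicate(s) eliminated): {(26, 10), (28, 10), (35, 16), (40, 35)}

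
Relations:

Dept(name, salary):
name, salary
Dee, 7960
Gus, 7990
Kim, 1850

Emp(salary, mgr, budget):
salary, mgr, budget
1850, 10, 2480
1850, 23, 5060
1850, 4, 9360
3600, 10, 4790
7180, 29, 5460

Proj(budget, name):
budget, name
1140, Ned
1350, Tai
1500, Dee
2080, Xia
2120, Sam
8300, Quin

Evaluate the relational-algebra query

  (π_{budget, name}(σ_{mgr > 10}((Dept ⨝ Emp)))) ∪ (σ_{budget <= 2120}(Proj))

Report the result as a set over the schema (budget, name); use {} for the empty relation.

{(1140, Ned), (1350, Tai), (1500, Dee), (2080, Xia), (2120, Sam), (5060, Kim)}

Joining Dept and Emp on salary yields {(Kim, 1850, 10, 2480), (Kim, 1850, 23, 5060), (Kim, 1850, 4, 9360)}.
σ[mgr > 10]: keep tuples satisfying mgr > 10 → {(Kim, 1850, 23, 5060)}
Projecting to budget, name: {(5060, Kim)}
σ[budget <= 2120]: keep tuples satisfying budget <= 2120 → {(1140, Ned), (1350, Tai), (1500, Dee), (2080, Xia), (2120, Sam)}
Taking the union: {(1140, Ned), (1350, Tai), (1500, Dee), (2080, Xia), (2120, Sam), (5060, Kim)}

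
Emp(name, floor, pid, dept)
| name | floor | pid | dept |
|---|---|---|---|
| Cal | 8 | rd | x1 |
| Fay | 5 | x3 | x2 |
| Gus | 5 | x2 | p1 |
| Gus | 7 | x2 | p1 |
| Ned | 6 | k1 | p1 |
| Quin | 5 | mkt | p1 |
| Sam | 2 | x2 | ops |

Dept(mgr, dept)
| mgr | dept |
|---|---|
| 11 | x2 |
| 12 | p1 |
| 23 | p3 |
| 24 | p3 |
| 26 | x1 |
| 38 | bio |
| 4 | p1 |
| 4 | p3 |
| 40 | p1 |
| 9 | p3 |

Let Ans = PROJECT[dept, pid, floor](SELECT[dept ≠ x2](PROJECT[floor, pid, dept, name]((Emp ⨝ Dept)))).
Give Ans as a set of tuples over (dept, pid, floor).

{(p1, k1, 6), (p1, mkt, 5), (p1, x2, 5), (p1, x2, 7), (x1, rd, 8)}

Joining Emp and Dept on dept yields {(Cal, 8, rd, x1, 26), (Fay, 5, x3, x2, 11), (Gus, 5, x2, p1, 12), (Gus, 5, x2, p1, 4), (Gus, 5, x2, p1, 40), (Gus, 7, x2, p1, 12), (Gus, 7, x2, p1, 4), (Gus, 7, x2, p1, 40), (Ned, 6, k1, p1, 12), (Ned, 6, k1, p1, 4), (Ned, 6, k1, p1, 40), (Quin, 5, mkt, p1, 12), (Quin, 5, mkt, p1, 4), (Quin, 5, mkt, p1, 40)}.
Projecting to floor, pid, dept, name (8 duplicate(s) eliminated): {(5, mkt, p1, Quin), (5, x2, p1, Gus), (5, x3, x2, Fay), (6, k1, p1, Ned), (7, x2, p1, Gus), (8, rd, x1, Cal)}
σ[dept ≠ x2]: keep tuples satisfying dept ≠ x2 → {(5, mkt, p1, Quin), (5, x2, p1, Gus), (6, k1, p1, Ned), (7, x2, p1, Gus), (8, rd, x1, Cal)}
Projecting to dept, pid, floor: {(p1, k1, 6), (p1, mkt, 5), (p1, x2, 5), (p1, x2, 7), (x1, rd, 8)}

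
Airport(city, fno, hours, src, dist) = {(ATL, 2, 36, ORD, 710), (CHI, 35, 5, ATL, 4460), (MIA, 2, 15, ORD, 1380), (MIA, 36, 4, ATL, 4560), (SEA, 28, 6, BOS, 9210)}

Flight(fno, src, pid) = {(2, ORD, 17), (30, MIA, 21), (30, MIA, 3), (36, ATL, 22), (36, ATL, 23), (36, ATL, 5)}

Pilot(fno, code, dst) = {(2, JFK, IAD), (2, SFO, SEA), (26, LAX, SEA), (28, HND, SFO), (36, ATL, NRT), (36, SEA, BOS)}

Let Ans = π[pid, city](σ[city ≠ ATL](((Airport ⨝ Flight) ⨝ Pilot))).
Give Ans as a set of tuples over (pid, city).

{(17, MIA), (22, MIA), (23, MIA), (5, MIA)}

Airport ⋈ Flight (natural join on fno, src): {(ATL, 2, 36, ORD, 710, 17), (MIA, 2, 15, ORD, 1380, 17), (MIA, 36, 4, ATL, 4560, 22), (MIA, 36, 4, ATL, 4560, 23), (MIA, 36, 4, ATL, 4560, 5)}
(Airport ⨝ Flight) ⋈ Pilot (natural join on fno): {(ATL, 2, 36, ORD, 710, 17, JFK, IAD), (ATL, 2, 36, ORD, 710, 17, SFO, SEA), (MIA, 2, 15, ORD, 1380, 17, JFK, IAD), (MIA, 2, 15, ORD, 1380, 17, SFO, SEA), (MIA, 36, 4, ATL, 4560, 22, ATL, NRT), (MIA, 36, 4, ATL, 4560, 22, SEA, BOS), (MIA, 36, 4, ATL, 4560, 23, ATL, NRT), (MIA, 36, 4, ATL, 4560, 23, SEA, BOS), (MIA, 36, 4, ATL, 4560, 5, ATL, NRT), (MIA, 36, 4, ATL, 4560, 5, SEA, BOS)}
Filtering on city ≠ ATL leaves {(MIA, 2, 15, ORD, 1380, 17, JFK, IAD), (MIA, 2, 15, ORD, 1380, 17, SFO, SEA), (MIA, 36, 4, ATL, 4560, 22, ATL, NRT), (MIA, 36, 4, ATL, 4560, 22, SEA, BOS), (MIA, 36, 4, ATL, 4560, 23, ATL, NRT), (MIA, 36, 4, ATL, 4560, 23, SEA, BOS), (MIA, 36, 4, ATL, 4560, 5, ATL, NRT), (MIA, 36, 4, ATL, 4560, 5, SEA, BOS)}.
Keep only column(s) pid, city (4 duplicate(s) eliminated): {(17, MIA), (22, MIA), (23, MIA), (5, MIA)}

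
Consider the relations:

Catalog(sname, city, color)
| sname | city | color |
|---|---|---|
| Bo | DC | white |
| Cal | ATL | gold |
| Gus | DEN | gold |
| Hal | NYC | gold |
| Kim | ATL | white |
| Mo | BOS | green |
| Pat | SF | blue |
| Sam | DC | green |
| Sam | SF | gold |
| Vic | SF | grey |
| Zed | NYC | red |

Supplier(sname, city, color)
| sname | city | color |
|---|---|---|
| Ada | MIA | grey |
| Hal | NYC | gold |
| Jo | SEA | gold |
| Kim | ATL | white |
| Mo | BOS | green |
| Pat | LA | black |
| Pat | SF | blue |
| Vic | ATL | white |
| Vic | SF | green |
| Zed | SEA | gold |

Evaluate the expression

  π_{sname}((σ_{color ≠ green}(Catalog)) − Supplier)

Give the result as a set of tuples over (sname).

σ[color ≠ green]: keep tuples satisfying color ≠ green → {(Bo, DC, white), (Cal, ATL, gold), (Gus, DEN, gold), (Hal, NYC, gold), (Kim, ATL, white), (Pat, SF, blue), (Sam, SF, gold), (Vic, SF, grey), (Zed, NYC, red)}
Taking the difference: {(Bo, DC, white), (Cal, ATL, gold), (Gus, DEN, gold), (Sam, SF, gold), (Vic, SF, grey), (Zed, NYC, red)}
Keep only column(s) sname: {Bo, Cal, Gus, Sam, Vic, Zed}

{Bo, Cal, Gus, Sam, Vic, Zed}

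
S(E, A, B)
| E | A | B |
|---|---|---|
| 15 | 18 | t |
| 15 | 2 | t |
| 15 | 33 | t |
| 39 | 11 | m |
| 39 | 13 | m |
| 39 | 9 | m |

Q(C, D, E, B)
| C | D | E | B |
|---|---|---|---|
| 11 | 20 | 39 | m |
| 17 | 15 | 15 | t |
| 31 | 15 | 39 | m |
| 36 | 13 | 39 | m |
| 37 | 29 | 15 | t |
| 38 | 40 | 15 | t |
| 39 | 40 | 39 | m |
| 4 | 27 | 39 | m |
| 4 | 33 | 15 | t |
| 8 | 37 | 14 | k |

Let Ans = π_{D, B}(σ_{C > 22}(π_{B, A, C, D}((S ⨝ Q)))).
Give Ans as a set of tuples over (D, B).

S ⋈ Q (natural join on E, B): {(15, 18, t, 17, 15), (15, 18, t, 37, 29), (15, 18, t, 38, 40), (15, 18, t, 4, 33), (15, 2, t, 17, 15), (15, 2, t, 37, 29), (15, 2, t, 38, 40), (15, 2, t, 4, 33), (15, 33, t, 17, 15), (15, 33, t, 37, 29), (15, 33, t, 38, 40), (15, 33, t, 4, 33), (39, 11, m, 11, 20), (39, 11, m, 31, 15), (39, 11, m, 36, 13), (39, 11, m, 39, 40), (39, 11, m, 4, 27), (39, 13, m, 11, 20), (39, 13, m, 31, 15), (39, 13, m, 36, 13), (39, 13, m, 39, 40), (39, 13, m, 4, 27), (39, 9, m, 11, 20), (39, 9, m, 31, 15), (39, 9, m, 36, 13), (39, 9, m, 39, 40), (39, 9, m, 4, 27)}
π_{B, A, C, D} gives {(m, 11, 11, 20), (m, 11, 31, 15), (m, 11, 36, 13), (m, 11, 39, 40), (m, 11, 4, 27), (m, 13, 11, 20), (m, 13, 31, 15), (m, 13, 36, 13), (m, 13, 39, 40), (m, 13, 4, 27), (m, 9, 11, 20), (m, 9, 31, 15), (m, 9, 36, 13), (m, 9, 39, 40), (m, 9, 4, 27), (t, 18, 17, 15), (t, 18, 37, 29), (t, 18, 38, 40), (t, 18, 4, 33), (t, 2, 17, 15), (t, 2, 37, 29), (t, 2, 38, 40), (t, 2, 4, 33), (t, 33, 17, 15), (t, 33, 37, 29), (t, 33, 38, 40), (t, 33, 4, 33)}.
Selection C > 22: {(m, 11, 31, 15), (m, 11, 36, 13), (m, 11, 39, 40), (m, 13, 31, 15), (m, 13, 36, 13), (m, 13, 39, 40), (m, 9, 31, 15), (m, 9, 36, 13), (m, 9, 39, 40), (t, 18, 37, 29), (t, 18, 38, 40), (t, 2, 37, 29), (t, 2, 38, 40), (t, 33, 37, 29), (t, 33, 38, 40)}
π_{D, B} gives {(13, m), (15, m), (29, t), (40, m), (40, t)} (10 duplicate(s) eliminated).

{(13, m), (15, m), (29, t), (40, m), (40, t)}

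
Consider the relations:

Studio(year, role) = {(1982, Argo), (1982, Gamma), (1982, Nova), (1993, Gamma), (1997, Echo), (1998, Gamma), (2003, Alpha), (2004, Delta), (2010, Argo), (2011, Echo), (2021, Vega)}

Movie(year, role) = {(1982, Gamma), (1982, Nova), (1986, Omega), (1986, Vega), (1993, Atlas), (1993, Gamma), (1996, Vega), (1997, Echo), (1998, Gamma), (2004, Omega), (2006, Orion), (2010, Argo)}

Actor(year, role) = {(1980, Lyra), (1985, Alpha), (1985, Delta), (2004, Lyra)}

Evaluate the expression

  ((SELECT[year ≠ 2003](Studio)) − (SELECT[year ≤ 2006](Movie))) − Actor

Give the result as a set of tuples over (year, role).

{(1982, Argo), (2004, Delta), (2010, Argo), (2011, Echo), (2021, Vega)}

Filtering on year ≠ 2003 leaves {(1982, Argo), (1982, Gamma), (1982, Nova), (1993, Gamma), (1997, Echo), (1998, Gamma), (2004, Delta), (2010, Argo), (2011, Echo), (2021, Vega)}.
Filtering on year ≤ 2006 leaves {(1982, Gamma), (1982, Nova), (1986, Omega), (1986, Vega), (1993, Atlas), (1993, Gamma), (1996, Vega), (1997, Echo), (1998, Gamma), (2004, Omega), (2006, Orion)}.
Set difference of the two operands is {(1982, Argo), (2004, Delta), (2010, Argo), (2011, Echo), (2021, Vega)}.
Set difference of the two operands is {(1982, Argo), (2004, Delta), (2010, Argo), (2011, Echo), (2021, Vega)}.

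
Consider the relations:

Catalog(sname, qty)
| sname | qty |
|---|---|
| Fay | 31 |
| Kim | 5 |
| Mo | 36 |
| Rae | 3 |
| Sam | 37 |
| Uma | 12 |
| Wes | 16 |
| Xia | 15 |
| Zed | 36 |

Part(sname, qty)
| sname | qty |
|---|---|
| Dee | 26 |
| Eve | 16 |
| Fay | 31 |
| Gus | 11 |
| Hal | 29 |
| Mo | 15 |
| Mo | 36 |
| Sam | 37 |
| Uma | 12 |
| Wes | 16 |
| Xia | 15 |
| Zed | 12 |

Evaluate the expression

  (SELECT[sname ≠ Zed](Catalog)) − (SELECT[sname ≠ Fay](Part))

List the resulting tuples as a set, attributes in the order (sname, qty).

{(Fay, 31), (Kim, 5), (Rae, 3)}

σ[sname ≠ Zed]: keep tuples satisfying sname ≠ Zed → {(Fay, 31), (Kim, 5), (Mo, 36), (Rae, 3), (Sam, 37), (Uma, 12), (Wes, 16), (Xia, 15)}
σ[sname ≠ Fay]: keep tuples satisfying sname ≠ Fay → {(Dee, 26), (Eve, 16), (Gus, 11), (Hal, 29), (Mo, 15), (Mo, 36), (Sam, 37), (Uma, 12), (Wes, 16), (Xia, 15), (Zed, 12)}
Taking the difference: {(Fay, 31), (Kim, 5), (Rae, 3)}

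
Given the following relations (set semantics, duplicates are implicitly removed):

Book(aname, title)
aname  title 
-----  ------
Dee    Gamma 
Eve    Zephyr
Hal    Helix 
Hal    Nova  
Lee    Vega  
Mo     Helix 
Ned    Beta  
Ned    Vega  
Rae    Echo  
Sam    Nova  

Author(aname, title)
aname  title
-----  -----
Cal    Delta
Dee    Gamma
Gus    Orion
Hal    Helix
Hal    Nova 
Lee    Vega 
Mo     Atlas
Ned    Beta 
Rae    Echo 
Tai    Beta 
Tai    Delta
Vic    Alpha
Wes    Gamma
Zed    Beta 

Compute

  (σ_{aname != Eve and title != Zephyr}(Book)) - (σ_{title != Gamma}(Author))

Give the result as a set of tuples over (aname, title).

{(Dee, Gamma), (Mo, Helix), (Ned, Vega), (Sam, Nova)}

Apply σ_{aname != Eve and title != Zephyr}; surviving tuples: {(Dee, Gamma), (Hal, Helix), (Hal, Nova), (Lee, Vega), (Mo, Helix), (Ned, Beta), (Ned, Vega), (Rae, Echo), (Sam, Nova)}
Apply σ_{title != Gamma}; surviving tuples: {(Cal, Delta), (Gus, Orion), (Hal, Helix), (Hal, Nova), (Lee, Vega), (Mo, Atlas), (Ned, Beta), (Rae, Echo), (Tai, Beta), (Tai, Delta), (Vic, Alpha), (Zed, Beta)}
Set difference of the two operands is {(Dee, Gamma), (Mo, Helix), (Ned, Vega), (Sam, Nova)}.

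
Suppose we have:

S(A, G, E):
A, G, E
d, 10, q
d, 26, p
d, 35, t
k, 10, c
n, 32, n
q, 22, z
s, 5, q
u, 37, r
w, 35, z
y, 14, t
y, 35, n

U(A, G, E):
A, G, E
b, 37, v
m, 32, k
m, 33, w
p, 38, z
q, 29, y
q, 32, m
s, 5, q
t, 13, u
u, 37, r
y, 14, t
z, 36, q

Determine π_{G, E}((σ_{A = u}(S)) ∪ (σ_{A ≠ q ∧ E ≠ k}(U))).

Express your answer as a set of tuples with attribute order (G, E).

Filtering on A = u leaves {(u, 37, r)}.
Filtering on A ≠ q ∧ E ≠ k leaves {(b, 37, v), (m, 33, w), (p, 38, z), (s, 5, q), (t, 13, u), (u, 37, r), (y, 14, t), (z, 36, q)}.
Set union of the two operands is {(b, 37, v), (m, 33, w), (p, 38, z), (s, 5, q), (t, 13, u), (u, 37, r), (y, 14, t), (z, 36, q)}.
Projecting to G, E: {(13, u), (14, t), (33, w), (36, q), (37, r), (37, v), (38, z), (5, q)}

{(13, u), (14, t), (33, w), (36, q), (37, r), (37, v), (38, z), (5, q)}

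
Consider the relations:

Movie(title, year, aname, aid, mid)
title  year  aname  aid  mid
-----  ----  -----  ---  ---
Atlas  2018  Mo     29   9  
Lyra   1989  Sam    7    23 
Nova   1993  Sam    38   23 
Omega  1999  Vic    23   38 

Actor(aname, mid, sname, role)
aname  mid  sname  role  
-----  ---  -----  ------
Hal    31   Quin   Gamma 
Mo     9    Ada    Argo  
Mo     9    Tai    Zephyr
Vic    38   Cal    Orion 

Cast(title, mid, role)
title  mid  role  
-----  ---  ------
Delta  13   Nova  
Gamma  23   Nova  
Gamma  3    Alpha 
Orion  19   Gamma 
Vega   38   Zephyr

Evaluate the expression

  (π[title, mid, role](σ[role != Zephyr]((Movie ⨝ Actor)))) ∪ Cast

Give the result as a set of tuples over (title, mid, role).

{(Atlas, 9, Argo), (Delta, 13, Nova), (Gamma, 23, Nova), (Gamma, 3, Alpha), (Omega, 38, Orion), (Orion, 19, Gamma), (Vega, 38, Zephyr)}

Natural join on aname, mid: {(Atlas, 2018, Mo, 29, 9, Ada, Argo), (Atlas, 2018, Mo, 29, 9, Tai, Zephyr), (Omega, 1999, Vic, 23, 38, Cal, Orion)}
σ[role != Zephyr]: keep tuples satisfying role != Zephyr → {(Atlas, 2018, Mo, 29, 9, Ada, Argo), (Omega, 1999, Vic, 23, 38, Cal, Orion)}
Projecting to title, mid, role: {(Atlas, 9, Argo), (Omega, 38, Orion)}
Set union of the two operands is {(Atlas, 9, Argo), (Delta, 13, Nova), (Gamma, 23, Nova), (Gamma, 3, Alpha), (Omega, 38, Orion), (Orion, 19, Gamma), (Vega, 38, Zephyr)}.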